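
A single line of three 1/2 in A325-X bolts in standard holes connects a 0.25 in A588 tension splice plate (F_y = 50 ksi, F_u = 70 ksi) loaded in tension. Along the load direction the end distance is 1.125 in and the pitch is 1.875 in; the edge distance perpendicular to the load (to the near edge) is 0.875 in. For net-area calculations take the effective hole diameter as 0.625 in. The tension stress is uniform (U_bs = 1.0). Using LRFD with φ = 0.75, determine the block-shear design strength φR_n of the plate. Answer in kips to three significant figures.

33.5 kips

Shear plane L_v = 1.125 + 2·1.875 = 4.875 in; A_gv = 4.875 × 0.25 = 1.219 in².
A_nv = (4.875 − 2.5·0.625) × 0.25 = 0.8281 in².
A_nt = (0.875 − 0.5·0.625) × 0.25 = 0.1406 in².
0.6 F_u A_nv = 34.78 kips; 0.6 F_y A_gv = 36.56 kips → shear rupture governs the shear term.
R_n = 34.78 + 1.0 × 70 × 0.1406 = 44.62 kips.
Design strength φR_n = 0.75 × 44.62 = 33.5 kips.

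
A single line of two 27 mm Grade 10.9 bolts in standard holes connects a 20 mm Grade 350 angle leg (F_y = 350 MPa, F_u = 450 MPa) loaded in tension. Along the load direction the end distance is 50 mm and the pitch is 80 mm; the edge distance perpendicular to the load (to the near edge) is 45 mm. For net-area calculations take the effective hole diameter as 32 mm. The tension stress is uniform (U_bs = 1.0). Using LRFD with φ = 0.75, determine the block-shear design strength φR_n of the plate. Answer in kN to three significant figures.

Shear plane L_v = 50 + 1·80 = 130 mm; A_gv = 130 × 20 = 2600 mm².
A_nv = (130 − 1.5·32) × 20 = 1640 mm².
A_nt = (45 − 0.5·32) × 20 = 580 mm².
0.6 F_u A_nv = 442.8 kN; 0.6 F_y A_gv = 546 kN → shear rupture governs the shear term.
R_n = 442.8 + 1.0 × 450 × 580 / 1000 = 703.8 kN.
Design strength φR_n = 0.75 × 703.8 = 528 kN.

528 kN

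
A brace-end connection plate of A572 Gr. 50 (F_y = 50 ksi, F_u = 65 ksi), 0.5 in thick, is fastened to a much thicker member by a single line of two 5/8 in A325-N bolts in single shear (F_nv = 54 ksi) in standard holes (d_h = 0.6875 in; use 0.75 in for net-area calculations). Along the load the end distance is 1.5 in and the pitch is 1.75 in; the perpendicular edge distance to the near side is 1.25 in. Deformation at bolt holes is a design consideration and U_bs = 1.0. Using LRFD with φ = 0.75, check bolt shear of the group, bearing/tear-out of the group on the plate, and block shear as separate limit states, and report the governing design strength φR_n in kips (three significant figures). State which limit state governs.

Bolt shear: A_b = π·0.625²/4 = 0.3068 in²; R_n = 54 × 0.3068 × 2 × 1 = 33.13 kips → 0.75 × 33.13 = 24.9 kips.
Bearing: edge l_c = 1.156, r_n = 45.09 kips; interior l_c = 1.062, r_n = 41.44 kips; R_n = 45.09 + 1·41.44 = 86.53 kips → 64.9 kips.
Block shear: A_gv = 1.625, A_nv = 1.062, A_nt = 0.4375 in²; R_n = min(0.6F_uA_nv, 0.6F_yA_gv) + U_bs·F_u·A_nt = 69.88 kips → 52.4 kips.
Bolt shear governs: 24.9 kips.

24.9 kips (bolt shear governs)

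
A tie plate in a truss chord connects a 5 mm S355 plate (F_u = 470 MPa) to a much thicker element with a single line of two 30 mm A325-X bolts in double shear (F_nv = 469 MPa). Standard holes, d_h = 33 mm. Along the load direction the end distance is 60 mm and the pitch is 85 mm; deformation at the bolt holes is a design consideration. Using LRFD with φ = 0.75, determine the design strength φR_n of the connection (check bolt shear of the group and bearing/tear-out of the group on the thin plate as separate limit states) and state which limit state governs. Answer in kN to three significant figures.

Bolt shear: A_b = π·30²/4 = 706.9 mm²; R_n = 469 × 706.9 × 2 × 2 / 1000 = 1326 kN → 0.75 × 1326 = 995 kN.
Bearing (1.2 l_c t F_u ≤ 2.4 d t F_u): upper limit = 2.4·30·5·470 / 1000 = 169.2 kN.
  Edge l_c = 60 − 33/2 = 43.5 → r_n = 122.7 kN; interior l_c = 85 − 33 = 52 → r_n = 146.6 kN.
  R_n,bearing = 1·122.7 + 1·146.6 = 269.3 kN → 0.75 × 269.3 = 202 kN.
Bearing governs: 202 kN.

202 kN (bearing governs)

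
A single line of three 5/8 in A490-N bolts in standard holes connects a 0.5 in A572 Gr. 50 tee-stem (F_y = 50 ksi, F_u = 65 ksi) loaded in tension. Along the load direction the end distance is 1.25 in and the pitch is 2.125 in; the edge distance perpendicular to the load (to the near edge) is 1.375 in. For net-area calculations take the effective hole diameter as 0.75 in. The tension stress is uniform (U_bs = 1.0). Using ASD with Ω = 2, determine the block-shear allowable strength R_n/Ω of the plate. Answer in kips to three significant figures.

51.6 kips

Shear plane L_v = 1.25 + 2·2.125 = 5.5 in; A_gv = 5.5 × 0.5 = 2.75 in².
A_nv = (5.5 − 2.5·0.75) × 0.5 = 1.812 in².
A_nt = (1.375 − 0.5·0.75) × 0.5 = 0.5 in².
0.6 F_u A_nv = 70.69 kips; 0.6 F_y A_gv = 82.5 kips → shear rupture governs the shear term.
R_n = 70.69 + 1.0 × 65 × 0.5 = 103.2 kips.
Allowable strength R_n/Ω = 103.2 / 2 = 51.6 kips.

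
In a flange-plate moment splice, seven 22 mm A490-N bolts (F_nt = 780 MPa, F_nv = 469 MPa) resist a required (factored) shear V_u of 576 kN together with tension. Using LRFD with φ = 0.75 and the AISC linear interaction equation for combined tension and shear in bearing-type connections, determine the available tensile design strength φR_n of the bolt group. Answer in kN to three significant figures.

A_b = π·22²/4 = 380.1 mm²; f_rv = 576 × 1000 / (7 × 380.1) = 216.5 MPa.
F'_nt = 1.3 F_nt − (F_nt / φF_nv) f_rv = 1.3·780 − (780/(0.75·469))·216.5 = 534 MPa, capped at F_nt → F'_nt = 534 MPa.
R_n = F'_nt · A_b · n = 534 × 380.1 × 7 / 1000 = 1421 kN.
Design strength φR_n = 0.75 × 1421 = 1070 kN.

1070 kN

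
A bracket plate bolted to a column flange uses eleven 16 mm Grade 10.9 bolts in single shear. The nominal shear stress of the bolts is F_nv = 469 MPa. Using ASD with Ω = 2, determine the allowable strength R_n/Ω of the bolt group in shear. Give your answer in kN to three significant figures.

A_b = π × 16² / 4 = 201.1 mm².
R_n = F_nv · A_b · n · n_s = 469 × 201.1 × 11 × 1 / 1000 = 1037 kN.
Allowable strength R_n/Ω = 1037 / 2 = 519 kN.

519 kN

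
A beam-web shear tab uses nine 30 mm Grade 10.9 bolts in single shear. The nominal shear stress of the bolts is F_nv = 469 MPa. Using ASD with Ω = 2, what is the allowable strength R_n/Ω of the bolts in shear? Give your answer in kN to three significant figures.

A_b = π × 30² / 4 = 706.9 mm².
R_n = F_nv · A_b · n · n_s = 469 × 706.9 × 9 × 1 / 1000 = 2984 kN.
Allowable strength R_n/Ω = 2984 / 2 = 1490 kN.

1490 kN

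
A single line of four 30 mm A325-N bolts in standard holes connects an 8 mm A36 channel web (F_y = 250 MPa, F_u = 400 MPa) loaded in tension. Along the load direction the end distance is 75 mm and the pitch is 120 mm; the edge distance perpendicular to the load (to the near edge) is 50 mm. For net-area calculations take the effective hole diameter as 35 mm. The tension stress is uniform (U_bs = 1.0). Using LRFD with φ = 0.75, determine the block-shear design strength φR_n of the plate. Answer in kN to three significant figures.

470 kN

Shear plane L_v = 75 + 3·120 = 435 mm; A_gv = 435 × 8 = 3480 mm².
A_nv = (435 − 3.5·35) × 8 = 2500 mm².
A_nt = (50 − 0.5·35) × 8 = 260 mm².
0.6 F_u A_nv = 600 kN; 0.6 F_y A_gv = 522 kN → shear yielding governs the shear term.
R_n = 522 + 1.0 × 400 × 260 / 1000 = 626 kN.
Design strength φR_n = 0.75 × 626 = 470 kN.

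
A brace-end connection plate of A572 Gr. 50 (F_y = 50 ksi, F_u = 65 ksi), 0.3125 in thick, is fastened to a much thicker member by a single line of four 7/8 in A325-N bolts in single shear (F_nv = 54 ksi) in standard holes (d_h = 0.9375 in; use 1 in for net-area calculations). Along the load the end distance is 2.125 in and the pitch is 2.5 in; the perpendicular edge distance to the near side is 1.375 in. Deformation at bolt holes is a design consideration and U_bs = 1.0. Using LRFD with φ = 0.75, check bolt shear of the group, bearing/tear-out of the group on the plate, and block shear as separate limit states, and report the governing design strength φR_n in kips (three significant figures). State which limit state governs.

69.3 kips (block shear governs)

Bolt shear: A_b = π·0.875²/4 = 0.6013 in²; R_n = 54 × 0.6013 × 4 × 1 = 129.9 kips → 0.75 × 129.9 = 97.4 kips.
Bearing: edge l_c = 1.656, r_n = 40.37 kips; interior l_c = 1.562, r_n = 38.09 kips; R_n = 40.37 + 3·38.09 = 154.6 kips → 116 kips.
Block shear: A_gv = 3.008, A_nv = 1.914, A_nt = 0.2734 in²; R_n = min(0.6F_uA_nv, 0.6F_yA_gv) + U_bs·F_u·A_nt = 92.42 kips → 69.3 kips.
Block shear governs: 69.3 kips.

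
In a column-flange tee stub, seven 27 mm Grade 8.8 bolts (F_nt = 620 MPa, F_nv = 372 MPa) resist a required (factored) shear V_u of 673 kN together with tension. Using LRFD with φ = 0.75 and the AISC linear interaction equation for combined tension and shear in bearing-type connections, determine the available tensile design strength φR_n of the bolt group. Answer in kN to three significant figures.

1300 kN

A_b = π·27²/4 = 572.6 mm²; f_rv = 673 × 1000 / (7 × 572.6) = 167.9 MPa.
F'_nt = 1.3 F_nt − (F_nt / φF_nv) f_rv = 1.3·620 − (620/(0.75·372))·167.9 = 432.8 MPa, capped at F_nt → F'_nt = 432.8 MPa.
R_n = F'_nt · A_b · n = 432.8 × 572.6 × 7 / 1000 = 1735 kN.
Design strength φR_n = 0.75 × 1735 = 1300 kN.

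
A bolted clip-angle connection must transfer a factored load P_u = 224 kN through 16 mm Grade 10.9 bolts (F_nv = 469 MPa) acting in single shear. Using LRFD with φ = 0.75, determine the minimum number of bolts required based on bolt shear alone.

4 bolts

A_b = π·16²/4 = 201.1 mm².
Per-bolt design strength φR_n = 0.75 × 469 × 201.1 × 1 / 1000 = 70.72 kN.
n ≥ 224 / 70.72 = 3.167 → use 4 bolts.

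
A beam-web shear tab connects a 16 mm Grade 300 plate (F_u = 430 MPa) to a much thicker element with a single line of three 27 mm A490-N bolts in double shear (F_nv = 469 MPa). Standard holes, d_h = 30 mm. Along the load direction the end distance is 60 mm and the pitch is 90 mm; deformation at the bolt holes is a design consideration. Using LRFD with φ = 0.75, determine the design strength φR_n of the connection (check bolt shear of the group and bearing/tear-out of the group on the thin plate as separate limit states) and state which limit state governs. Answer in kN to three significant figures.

Bolt shear: A_b = π·27²/4 = 572.6 mm²; R_n = 469 × 572.6 × 3 × 2 / 1000 = 1611 kN → 0.75 × 1611 = 1210 kN.
Bearing (1.2 l_c t F_u ≤ 2.4 d t F_u): upper limit = 2.4·27·16·430 / 1000 = 445.8 kN.
  Edge l_c = 60 − 30/2 = 45 → r_n = 371.5 kN; interior l_c = 90 − 30 = 60 → r_n = 445.8 kN.
  R_n,bearing = 1·371.5 + 2·445.8 = 1263 kN → 0.75 × 1263 = 947 kN.
Bearing governs: 947 kN.

947 kN (bearing governs)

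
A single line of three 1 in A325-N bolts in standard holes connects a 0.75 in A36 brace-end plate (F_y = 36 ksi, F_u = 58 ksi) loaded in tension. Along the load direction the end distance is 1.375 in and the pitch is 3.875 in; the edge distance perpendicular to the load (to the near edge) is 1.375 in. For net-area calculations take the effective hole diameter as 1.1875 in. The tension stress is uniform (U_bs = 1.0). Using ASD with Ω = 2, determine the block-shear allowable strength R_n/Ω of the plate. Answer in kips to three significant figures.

90.9 kips

Shear plane L_v = 1.375 + 2·3.875 = 9.125 in; A_gv = 9.125 × 0.75 = 6.844 in².
A_nv = (9.125 − 2.5·1.1875) × 0.75 = 4.617 in².
A_nt = (1.375 − 0.5·1.1875) × 0.75 = 0.5859 in².
0.6 F_u A_nv = 160.7 kips; 0.6 F_y A_gv = 147.8 kips → shear yielding governs the shear term.
R_n = 147.8 + 1.0 × 58 × 0.5859 = 181.8 kips.
Allowable strength R_n/Ω = 181.8 / 2 = 90.9 kips.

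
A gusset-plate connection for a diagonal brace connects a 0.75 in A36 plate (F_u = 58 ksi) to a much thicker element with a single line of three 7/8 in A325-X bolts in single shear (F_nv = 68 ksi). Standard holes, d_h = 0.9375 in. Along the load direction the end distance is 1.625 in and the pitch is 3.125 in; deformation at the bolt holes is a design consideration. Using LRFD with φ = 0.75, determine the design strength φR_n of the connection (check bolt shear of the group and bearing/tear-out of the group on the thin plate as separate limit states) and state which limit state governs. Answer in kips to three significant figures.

92 kips (bolt shear governs)

Bolt shear: A_b = π·0.875²/4 = 0.6013 in²; R_n = 68 × 0.6013 × 3 × 1 = 122.7 kips → 0.75 × 122.7 = 92 kips.
Bearing (1.2 l_c t F_u ≤ 2.4 d t F_u): upper limit = 2.4·0.875·0.75·58 = 91.35 kips.
  Edge l_c = 1.625 − 0.9375/2 = 1.156 → r_n = 60.36 kips; interior l_c = 3.125 − 0.9375 = 2.188 → r_n = 91.35 kips.
  R_n,bearing = 1·60.36 + 2·91.35 = 243.1 kips → 0.75 × 243.1 = 182 kips.
Bolt shear governs: 92 kips.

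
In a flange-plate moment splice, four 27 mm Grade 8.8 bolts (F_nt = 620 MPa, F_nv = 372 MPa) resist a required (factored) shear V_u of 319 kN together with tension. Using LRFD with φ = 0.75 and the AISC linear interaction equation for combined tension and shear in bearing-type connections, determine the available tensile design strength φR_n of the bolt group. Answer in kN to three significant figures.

853 kN

A_b = π·27²/4 = 572.6 mm²; f_rv = 319 × 1000 / (4 × 572.6) = 139.3 MPa.
F'_nt = 1.3 F_nt − (F_nt / φF_nv) f_rv = 1.3·620 − (620/(0.75·372))·139.3 = 496.5 MPa, capped at F_nt → F'_nt = 496.5 MPa.
R_n = F'_nt · A_b · n = 496.5 × 572.6 × 4 / 1000 = 1137 kN.
Design strength φR_n = 0.75 × 1137 = 853 kN.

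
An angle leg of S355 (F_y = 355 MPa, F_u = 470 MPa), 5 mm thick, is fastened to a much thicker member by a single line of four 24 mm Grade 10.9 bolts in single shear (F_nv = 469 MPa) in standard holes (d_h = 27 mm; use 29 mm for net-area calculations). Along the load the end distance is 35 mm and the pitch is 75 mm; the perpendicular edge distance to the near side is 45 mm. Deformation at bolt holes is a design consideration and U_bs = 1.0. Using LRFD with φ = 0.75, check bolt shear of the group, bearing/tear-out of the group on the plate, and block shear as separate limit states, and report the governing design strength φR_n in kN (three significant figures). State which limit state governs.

Bolt shear: A_b = π·24²/4 = 452.4 mm²; R_n = 469 × 452.4 × 4 × 1 / 1000 = 848.7 kN → 0.75 × 848.7 = 637 kN.
Bearing: edge l_c = 21.5, r_n = 60.63 kN; interior l_c = 48, r_n = 135.4 kN; R_n = 60.63 + 3·135.4 = 466.7 kN → 350 kN.
Block shear: A_gv = 1300, A_nv = 792.5, A_nt = 152.5 mm²; R_n = min(0.6F_uA_nv, 0.6F_yA_gv) + U_bs·F_u·A_nt = 295.2 kN → 221 kN.
Block shear governs: 221 kN.

221 kN (block shear governs)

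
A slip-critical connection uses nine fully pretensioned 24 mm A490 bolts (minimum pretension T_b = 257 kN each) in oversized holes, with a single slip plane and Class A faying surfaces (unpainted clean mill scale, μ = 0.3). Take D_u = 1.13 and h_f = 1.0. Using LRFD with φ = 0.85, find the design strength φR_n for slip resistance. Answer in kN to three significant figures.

R_n = μ · D_u · h_f · T_b · n_s · n_b = 0.3 × 1.13 × 1.0 × 257 × 1 × 9 = 784.1 kN.
Design strength φR_n = 0.85 × 784.1 = 666 kN.

666 kN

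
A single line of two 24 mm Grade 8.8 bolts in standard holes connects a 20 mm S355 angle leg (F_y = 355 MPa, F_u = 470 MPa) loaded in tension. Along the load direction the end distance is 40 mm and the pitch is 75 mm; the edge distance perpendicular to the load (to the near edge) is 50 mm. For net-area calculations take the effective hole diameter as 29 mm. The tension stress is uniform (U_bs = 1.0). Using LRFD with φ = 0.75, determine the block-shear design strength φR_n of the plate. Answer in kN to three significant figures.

Shear plane L_v = 40 + 1·75 = 115 mm; A_gv = 115 × 20 = 2300 mm².
A_nv = (115 − 1.5·29) × 20 = 1430 mm².
A_nt = (50 − 0.5·29) × 20 = 710 mm².
0.6 F_u A_nv = 403.3 kN; 0.6 F_y A_gv = 489.9 kN → shear rupture governs the shear term.
R_n = 403.3 + 1.0 × 470 × 710 / 1000 = 737 kN.
Design strength φR_n = 0.75 × 737 = 553 kN.

553 kN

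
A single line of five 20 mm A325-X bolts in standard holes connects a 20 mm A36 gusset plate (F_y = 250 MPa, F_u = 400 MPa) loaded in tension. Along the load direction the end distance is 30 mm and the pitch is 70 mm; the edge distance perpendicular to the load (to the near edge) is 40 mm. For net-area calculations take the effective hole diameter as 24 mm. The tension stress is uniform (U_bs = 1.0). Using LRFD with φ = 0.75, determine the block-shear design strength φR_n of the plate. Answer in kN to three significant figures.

866 kN

Shear plane L_v = 30 + 4·70 = 310 mm; A_gv = 310 × 20 = 6200 mm².
A_nv = (310 − 4.5·24) × 20 = 4040 mm².
A_nt = (40 − 0.5·24) × 20 = 560 mm².
0.6 F_u A_nv = 969.6 kN; 0.6 F_y A_gv = 930 kN → shear yielding governs the shear term.
R_n = 930 + 1.0 × 400 × 560 / 1000 = 1154 kN.
Design strength φR_n = 0.75 × 1154 = 866 kN.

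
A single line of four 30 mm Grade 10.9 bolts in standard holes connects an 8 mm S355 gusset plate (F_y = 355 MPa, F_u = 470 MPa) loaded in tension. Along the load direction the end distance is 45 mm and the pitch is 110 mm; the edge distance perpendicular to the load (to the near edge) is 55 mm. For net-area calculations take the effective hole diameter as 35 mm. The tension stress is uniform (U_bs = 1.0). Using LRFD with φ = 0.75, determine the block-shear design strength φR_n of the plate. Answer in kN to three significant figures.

533 kN

Shear plane L_v = 45 + 3·110 = 375 mm; A_gv = 375 × 8 = 3000 mm².
A_nv = (375 − 3.5·35) × 8 = 2020 mm².
A_nt = (55 − 0.5·35) × 8 = 300 mm².
0.6 F_u A_nv = 569.6 kN; 0.6 F_y A_gv = 639 kN → shear rupture governs the shear term.
R_n = 569.6 + 1.0 × 470 × 300 / 1000 = 710.6 kN.
Design strength φR_n = 0.75 × 710.6 = 533 kN.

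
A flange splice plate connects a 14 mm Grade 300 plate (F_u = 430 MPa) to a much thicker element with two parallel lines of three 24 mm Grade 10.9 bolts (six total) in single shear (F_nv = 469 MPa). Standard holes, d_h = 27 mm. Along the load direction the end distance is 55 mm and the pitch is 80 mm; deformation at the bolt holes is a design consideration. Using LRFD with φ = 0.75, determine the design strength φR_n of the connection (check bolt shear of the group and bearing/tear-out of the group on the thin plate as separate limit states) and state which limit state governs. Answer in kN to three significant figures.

Bolt shear: A_b = π·24²/4 = 452.4 mm²; R_n = 469 × 452.4 × 6 × 1 / 1000 = 1273 kN → 0.75 × 1273 = 955 kN.
Bearing (1.2 l_c t F_u ≤ 2.4 d t F_u): upper limit = 2.4·24·14·430 / 1000 = 346.8 kN.
  Edge l_c = 55 − 27/2 = 41.5 → r_n = 299.8 kN; interior l_c = 80 − 27 = 53 → r_n = 346.8 kN.
  R_n,bearing = 2·299.8 + 4·346.8 = 1987 kN → 0.75 × 1987 = 1490 kN.
Bolt shear governs: 955 kN.

955 kN (bolt shear governs)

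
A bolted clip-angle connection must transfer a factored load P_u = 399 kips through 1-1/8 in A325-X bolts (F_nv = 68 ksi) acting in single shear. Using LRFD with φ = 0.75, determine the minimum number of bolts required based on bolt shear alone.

8 bolts

A_b = π·1.125²/4 = 0.994 in².
Per-bolt design strength φR_n = 0.75 × 68 × 0.994 × 1 = 50.69 kips.
n ≥ 399 / 50.69 = 7.871 → use 8 bolts.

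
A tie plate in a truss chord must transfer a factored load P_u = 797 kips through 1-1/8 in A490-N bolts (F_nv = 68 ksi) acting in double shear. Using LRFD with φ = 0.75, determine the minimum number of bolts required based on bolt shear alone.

8 bolts

A_b = π·1.125²/4 = 0.994 in².
Per-bolt design strength φR_n = 0.75 × 68 × 0.994 × 2 = 101.4 kips.
n ≥ 797 / 101.4 = 7.861 → use 8 bolts.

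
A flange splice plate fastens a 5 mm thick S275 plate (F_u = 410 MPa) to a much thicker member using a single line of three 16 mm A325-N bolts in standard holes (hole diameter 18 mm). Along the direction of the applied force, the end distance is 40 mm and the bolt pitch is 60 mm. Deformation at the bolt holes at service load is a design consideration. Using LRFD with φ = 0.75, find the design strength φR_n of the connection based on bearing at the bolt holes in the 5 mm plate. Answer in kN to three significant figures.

Per bolt r_n = 1.2 l_c t F_u ≤ 2.4 d t F_u; upper limit = 2.4 × 16 × 5 × 410 / 1000 = 78.72 kN.
Edge bolt: l_c = 40 − 18/2 = 31 mm → 1.2 × 31 × 5 × 410 / 1000 = 76.26 → r_n = 76.26 kN.
Interior bolts: l_c = 60 − 18 = 42 mm → 1.2 × 42 × 5 × 410 / 1000 = 103.3 → r_n = 78.72 kN.
R_n = 1 × 76.26 + 2 × 78.72 = 233.7 kN.
Design strength φR_n = 0.75 × 233.7 = 175 kN.

175 kN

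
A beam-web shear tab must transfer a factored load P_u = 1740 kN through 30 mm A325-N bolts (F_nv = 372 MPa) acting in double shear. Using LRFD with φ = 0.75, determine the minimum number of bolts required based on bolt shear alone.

A_b = π·30²/4 = 706.9 mm².
Per-bolt design strength φR_n = 0.75 × 372 × 706.9 × 2 / 1000 = 394.4 kN.
n ≥ 1740 / 394.4 = 4.411 → use 5 bolts.

5 bolts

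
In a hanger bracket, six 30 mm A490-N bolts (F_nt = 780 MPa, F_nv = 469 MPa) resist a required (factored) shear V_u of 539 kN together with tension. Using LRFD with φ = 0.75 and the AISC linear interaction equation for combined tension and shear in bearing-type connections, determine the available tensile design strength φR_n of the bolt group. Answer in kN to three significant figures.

2330 kN

A_b = π·30²/4 = 706.9 mm²; f_rv = 539 × 1000 / (6 × 706.9) = 127.1 MPa.
F'_nt = 1.3 F_nt − (F_nt / φF_nv) f_rv = 1.3·780 − (780/(0.75·469))·127.1 = 732.2 MPa, capped at F_nt → F'_nt = 732.2 MPa.
R_n = F'_nt · A_b · n = 732.2 × 706.9 × 6 / 1000 = 3105 kN.
Design strength φR_n = 0.75 × 3105 = 2330 kN.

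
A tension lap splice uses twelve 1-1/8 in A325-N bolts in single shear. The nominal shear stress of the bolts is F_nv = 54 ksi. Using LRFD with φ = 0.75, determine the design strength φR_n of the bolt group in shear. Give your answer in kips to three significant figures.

A_b = π × 1.125² / 4 = 0.994 in².
R_n = F_nv · A_b · n · n_s = 54 × 0.994 × 12 × 1 = 644.1 kips.
Design strength φR_n = 0.75 × 644.1 = 483 kips.

483 kips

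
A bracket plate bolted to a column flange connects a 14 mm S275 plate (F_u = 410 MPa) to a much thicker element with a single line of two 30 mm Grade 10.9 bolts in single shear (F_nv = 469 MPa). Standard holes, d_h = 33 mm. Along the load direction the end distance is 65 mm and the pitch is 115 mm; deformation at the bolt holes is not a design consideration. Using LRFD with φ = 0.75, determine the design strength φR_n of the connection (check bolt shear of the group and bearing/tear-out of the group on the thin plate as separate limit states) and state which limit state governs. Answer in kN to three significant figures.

Bolt shear: A_b = π·30²/4 = 706.9 mm²; R_n = 469 × 706.9 × 2 × 1 / 1000 = 663 kN → 0.75 × 663 = 497 kN.
Bearing (1.5 l_c t F_u ≤ 3.0 d t F_u): upper limit = 3.0·30·14·410 / 1000 = 516.6 kN.
  Edge l_c = 65 − 33/2 = 48.5 → r_n = 417.6 kN; interior l_c = 115 − 33 = 82 → r_n = 516.6 kN.
  R_n,bearing = 1·417.6 + 1·516.6 = 934.2 kN → 0.75 × 934.2 = 701 kN.
Bolt shear governs: 497 kN.

497 kN (bolt shear governs)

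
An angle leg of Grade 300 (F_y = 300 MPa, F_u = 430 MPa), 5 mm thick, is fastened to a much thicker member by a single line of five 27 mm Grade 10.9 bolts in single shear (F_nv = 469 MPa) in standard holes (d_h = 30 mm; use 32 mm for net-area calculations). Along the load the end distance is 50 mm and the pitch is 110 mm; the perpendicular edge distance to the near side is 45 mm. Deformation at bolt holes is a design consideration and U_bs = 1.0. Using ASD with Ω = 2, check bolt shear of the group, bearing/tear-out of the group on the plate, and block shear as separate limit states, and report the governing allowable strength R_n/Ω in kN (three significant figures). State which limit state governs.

Bolt shear: A_b = π·27²/4 = 572.6 mm²; R_n = 469 × 572.6 × 5 × 1 / 1000 = 1343 kN → 1343 / 2 = 671 kN.
Bearing: edge l_c = 35, r_n = 90.3 kN; interior l_c = 80, r_n = 139.3 kN; R_n = 90.3 + 4·139.3 = 647.6 kN → 324 kN.
Block shear: A_gv = 2450, A_nv = 1730, A_nt = 145 mm²; R_n = min(0.6F_uA_nv, 0.6F_yA_gv) + U_bs·F_u·A_nt = 503.4 kN → 252 kN.
Block shear governs: 252 kN.

252 kN (block shear governs)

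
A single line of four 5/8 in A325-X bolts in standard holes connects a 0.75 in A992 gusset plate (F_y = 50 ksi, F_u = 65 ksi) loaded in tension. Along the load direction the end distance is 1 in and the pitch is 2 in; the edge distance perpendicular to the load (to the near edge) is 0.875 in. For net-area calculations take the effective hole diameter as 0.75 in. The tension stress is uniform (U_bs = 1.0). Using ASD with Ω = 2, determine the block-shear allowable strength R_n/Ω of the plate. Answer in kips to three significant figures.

Shear plane L_v = 1 + 3·2 = 7 in; A_gv = 7 × 0.75 = 5.25 in².
A_nv = (7 − 3.5·0.75) × 0.75 = 3.281 in².
A_nt = (0.875 − 0.5·0.75) × 0.75 = 0.375 in².
0.6 F_u A_nv = 128 kips; 0.6 F_y A_gv = 157.5 kips → shear rupture governs the shear term.
R_n = 128 + 1.0 × 65 × 0.375 = 152.3 kips.
Allowable strength R_n/Ω = 152.3 / 2 = 76.2 kips.

76.2 kips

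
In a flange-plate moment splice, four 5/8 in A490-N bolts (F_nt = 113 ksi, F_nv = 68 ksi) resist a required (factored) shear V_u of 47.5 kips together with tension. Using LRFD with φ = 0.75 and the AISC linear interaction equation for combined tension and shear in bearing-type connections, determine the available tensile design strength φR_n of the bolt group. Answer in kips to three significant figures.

A_b = π·0.625²/4 = 0.3068 in²; f_rv = 47.5 / (4 × 0.3068) = 38.71 ksi.
F'_nt = 1.3 F_nt − (F_nt / φF_nv) f_rv = 1.3·113 − (113/(0.75·68))·38.71 = 61.14 ksi, capped at F_nt → F'_nt = 61.14 ksi.
R_n = F'_nt · A_b · n = 61.14 × 0.3068 × 4 = 75.03 kips.
Design strength φR_n = 0.75 × 75.03 = 56.3 kips.

56.3 kips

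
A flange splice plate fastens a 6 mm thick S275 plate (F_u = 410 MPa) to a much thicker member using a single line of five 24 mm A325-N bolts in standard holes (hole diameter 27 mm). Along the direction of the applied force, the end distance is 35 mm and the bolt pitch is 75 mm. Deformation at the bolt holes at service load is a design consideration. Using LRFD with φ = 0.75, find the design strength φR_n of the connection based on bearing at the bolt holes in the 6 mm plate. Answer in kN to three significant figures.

473 kN

Per bolt r_n = 1.2 l_c t F_u ≤ 2.4 d t F_u; upper limit = 2.4 × 24 × 6 × 410 / 1000 = 141.7 kN.
Edge bolt: l_c = 35 − 27/2 = 21.5 mm → 1.2 × 21.5 × 6 × 410 / 1000 = 63.47 → r_n = 63.47 kN.
Interior bolts: l_c = 75 − 27 = 48 mm → 1.2 × 48 × 6 × 410 / 1000 = 141.7 → r_n = 141.7 kN.
R_n = 1 × 63.47 + 4 × 141.7 = 630.3 kN.
Design strength φR_n = 0.75 × 630.3 = 473 kN.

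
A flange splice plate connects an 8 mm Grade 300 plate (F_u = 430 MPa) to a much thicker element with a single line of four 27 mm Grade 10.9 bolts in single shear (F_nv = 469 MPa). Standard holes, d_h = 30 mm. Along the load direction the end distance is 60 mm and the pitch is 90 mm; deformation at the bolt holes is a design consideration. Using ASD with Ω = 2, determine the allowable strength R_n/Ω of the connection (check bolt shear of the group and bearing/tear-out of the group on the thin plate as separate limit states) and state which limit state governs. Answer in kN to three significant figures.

Bolt shear: A_b = π·27²/4 = 572.6 mm²; R_n = 469 × 572.6 × 4 × 1 / 1000 = 1074 kN → 1074 / 2 = 537 kN.
Bearing (1.2 l_c t F_u ≤ 2.4 d t F_u): upper limit = 2.4·27·8·430 / 1000 = 222.9 kN.
  Edge l_c = 60 − 30/2 = 45 → r_n = 185.8 kN; interior l_c = 90 − 30 = 60 → r_n = 222.9 kN.
  R_n,bearing = 1·185.8 + 3·222.9 = 854.5 kN → 854.5 / 2 = 427 kN.
Bearing governs: 427 kN.

427 kN (bearing governs)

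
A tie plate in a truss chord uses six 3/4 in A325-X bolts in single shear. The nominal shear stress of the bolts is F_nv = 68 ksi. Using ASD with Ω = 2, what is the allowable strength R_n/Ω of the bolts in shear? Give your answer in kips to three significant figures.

A_b = π × 0.75² / 4 = 0.4418 in².
R_n = F_nv · A_b · n · n_s = 68 × 0.4418 × 6 × 1 = 180.2 kips.
Allowable strength R_n/Ω = 180.2 / 2 = 90.1 kips.

90.1 kips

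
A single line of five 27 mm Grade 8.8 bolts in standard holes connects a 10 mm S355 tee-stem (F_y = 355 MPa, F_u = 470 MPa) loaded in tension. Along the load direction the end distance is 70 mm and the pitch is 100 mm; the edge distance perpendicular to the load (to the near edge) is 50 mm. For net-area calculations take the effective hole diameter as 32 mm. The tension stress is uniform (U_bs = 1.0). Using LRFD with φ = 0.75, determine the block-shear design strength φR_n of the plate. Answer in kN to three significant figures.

809 kN

Shear plane L_v = 70 + 4·100 = 470 mm; A_gv = 470 × 10 = 4700 mm².
A_nv = (470 − 4.5·32) × 10 = 3260 mm².
A_nt = (50 − 0.5·32) × 10 = 340 mm².
0.6 F_u A_nv = 919.3 kN; 0.6 F_y A_gv = 1001 kN → shear rupture governs the shear term.
R_n = 919.3 + 1.0 × 470 × 340 / 1000 = 1079 kN.
Design strength φR_n = 0.75 × 1079 = 809 kN.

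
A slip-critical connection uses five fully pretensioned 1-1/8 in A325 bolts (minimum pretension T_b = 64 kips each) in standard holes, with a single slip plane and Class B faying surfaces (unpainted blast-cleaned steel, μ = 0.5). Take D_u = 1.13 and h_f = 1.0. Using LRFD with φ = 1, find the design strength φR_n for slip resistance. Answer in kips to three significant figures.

R_n = μ · D_u · h_f · T_b · n_s · n_b = 0.5 × 1.13 × 1.0 × 64 × 1 × 5 = 180.8 kips.
Design strength φR_n = 1 × 180.8 = 181 kips.

181 kips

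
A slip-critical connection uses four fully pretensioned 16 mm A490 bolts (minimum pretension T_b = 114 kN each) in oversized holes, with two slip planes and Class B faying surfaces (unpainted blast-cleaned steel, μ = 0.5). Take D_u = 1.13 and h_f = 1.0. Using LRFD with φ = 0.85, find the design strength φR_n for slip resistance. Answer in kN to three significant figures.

R_n = μ · D_u · h_f · T_b · n_s · n_b = 0.5 × 1.13 × 1.0 × 114 × 2 × 4 = 515.3 kN.
Design strength φR_n = 0.85 × 515.3 = 438 kN.

438 kN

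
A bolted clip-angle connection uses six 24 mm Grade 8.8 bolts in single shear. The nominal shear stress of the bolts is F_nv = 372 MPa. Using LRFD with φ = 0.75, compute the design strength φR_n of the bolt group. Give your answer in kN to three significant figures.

757 kN

A_b = π × 24² / 4 = 452.4 mm².
R_n = F_nv · A_b · n · n_s = 372 × 452.4 × 6 × 1 / 1000 = 1010 kN.
Design strength φR_n = 0.75 × 1010 = 757 kN.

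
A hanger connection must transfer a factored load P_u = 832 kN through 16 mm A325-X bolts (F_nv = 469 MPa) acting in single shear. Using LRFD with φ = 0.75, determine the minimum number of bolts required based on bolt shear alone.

12 bolts

A_b = π·16²/4 = 201.1 mm².
Per-bolt design strength φR_n = 0.75 × 469 × 201.1 × 1 / 1000 = 70.72 kN.
n ≥ 832 / 70.72 = 11.76 → use 12 bolts.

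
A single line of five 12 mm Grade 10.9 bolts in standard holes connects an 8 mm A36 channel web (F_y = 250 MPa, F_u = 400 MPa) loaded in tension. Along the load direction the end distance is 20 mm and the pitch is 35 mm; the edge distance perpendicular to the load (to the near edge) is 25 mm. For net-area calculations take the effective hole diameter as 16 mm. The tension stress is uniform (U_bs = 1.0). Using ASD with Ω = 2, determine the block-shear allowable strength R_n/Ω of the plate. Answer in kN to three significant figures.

112 kN

Shear plane L_v = 20 + 4·35 = 160 mm; A_gv = 160 × 8 = 1280 mm².
A_nv = (160 − 4.5·16) × 8 = 704 mm².
A_nt = (25 − 0.5·16) × 8 = 136 mm².
0.6 F_u A_nv = 169 kN; 0.6 F_y A_gv = 192 kN → shear rupture governs the shear term.
R_n = 169 + 1.0 × 400 × 136 / 1000 = 223.4 kN.
Allowable strength R_n/Ω = 223.4 / 2 = 112 kN.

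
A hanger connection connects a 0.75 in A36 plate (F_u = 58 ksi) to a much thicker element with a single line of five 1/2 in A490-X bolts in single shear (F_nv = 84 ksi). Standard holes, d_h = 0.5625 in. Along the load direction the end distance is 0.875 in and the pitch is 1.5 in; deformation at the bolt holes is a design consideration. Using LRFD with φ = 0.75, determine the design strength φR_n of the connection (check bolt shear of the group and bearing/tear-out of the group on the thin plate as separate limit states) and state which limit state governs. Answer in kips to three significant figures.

Bolt shear: A_b = π·0.5²/4 = 0.1963 in²; R_n = 84 × 0.1963 × 5 × 1 = 82.47 kips → 0.75 × 82.47 = 61.9 kips.
Bearing (1.2 l_c t F_u ≤ 2.4 d t F_u): upper limit = 2.4·0.5·0.75·58 = 52.2 kips.
  Edge l_c = 0.875 − 0.5625/2 = 0.5938 → r_n = 30.99 kips; interior l_c = 1.5 − 0.5625 = 0.9375 → r_n = 48.94 kips.
  R_n,bearing = 1·30.99 + 4·48.94 = 226.7 kips → 0.75 × 226.7 = 170 kips.
Bolt shear governs: 61.9 kips.

61.9 kips (bolt shear governs)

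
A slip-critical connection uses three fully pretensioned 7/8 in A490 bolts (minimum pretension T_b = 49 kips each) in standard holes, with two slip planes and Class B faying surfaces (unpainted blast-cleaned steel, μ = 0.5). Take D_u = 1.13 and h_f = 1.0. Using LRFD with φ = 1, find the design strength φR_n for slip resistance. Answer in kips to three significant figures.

R_n = μ · D_u · h_f · T_b · n_s · n_b = 0.5 × 1.13 × 1.0 × 49 × 2 × 3 = 166.1 kips.
Design strength φR_n = 1 × 166.1 = 166 kips.

166 kips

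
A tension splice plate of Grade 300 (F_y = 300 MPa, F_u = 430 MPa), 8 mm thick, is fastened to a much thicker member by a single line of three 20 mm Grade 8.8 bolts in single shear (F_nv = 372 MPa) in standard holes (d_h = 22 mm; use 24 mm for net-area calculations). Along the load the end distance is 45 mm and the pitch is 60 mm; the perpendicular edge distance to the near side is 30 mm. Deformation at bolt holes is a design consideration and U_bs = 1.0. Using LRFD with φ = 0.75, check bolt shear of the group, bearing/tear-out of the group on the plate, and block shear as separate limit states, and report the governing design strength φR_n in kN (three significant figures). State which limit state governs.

Bolt shear: A_b = π·20²/4 = 314.2 mm²; R_n = 372 × 314.2 × 3 × 1 / 1000 = 350.6 kN → 0.75 × 350.6 = 263 kN.
Bearing: edge l_c = 34, r_n = 140.4 kN; interior l_c = 38, r_n = 156.9 kN; R_n = 140.4 + 2·156.9 = 454.1 kN → 341 kN.
Block shear: A_gv = 1320, A_nv = 840, A_nt = 144 mm²; R_n = min(0.6F_uA_nv, 0.6F_yA_gv) + U_bs·F_u·A_nt = 278.6 kN → 209 kN.
Block shear governs: 209 kN.

209 kN (block shear governs)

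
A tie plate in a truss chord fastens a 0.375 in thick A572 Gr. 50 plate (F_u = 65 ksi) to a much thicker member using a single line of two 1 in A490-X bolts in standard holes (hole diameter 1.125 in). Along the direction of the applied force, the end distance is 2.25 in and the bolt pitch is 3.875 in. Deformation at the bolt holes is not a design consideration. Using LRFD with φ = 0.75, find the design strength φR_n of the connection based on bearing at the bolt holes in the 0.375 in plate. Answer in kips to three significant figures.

101 kips

Per bolt r_n = 1.5 l_c t F_u ≤ 3.0 d t F_u; upper limit = 3.0 × 1 × 0.375 × 65 = 73.12 kips.
Edge bolt: l_c = 2.25 − 1.125/2 = 1.688 in → 1.5 × 1.688 × 0.375 × 65 = 61.7 → r_n = 61.7 kips.
Interior bolts: l_c = 3.875 − 1.125 = 2.75 in → 1.5 × 2.75 × 0.375 × 65 = 100.5 → r_n = 73.12 kips.
R_n = 1 × 61.7 + 1 × 73.12 = 134.8 kips.
Design strength φR_n = 0.75 × 134.8 = 101 kips.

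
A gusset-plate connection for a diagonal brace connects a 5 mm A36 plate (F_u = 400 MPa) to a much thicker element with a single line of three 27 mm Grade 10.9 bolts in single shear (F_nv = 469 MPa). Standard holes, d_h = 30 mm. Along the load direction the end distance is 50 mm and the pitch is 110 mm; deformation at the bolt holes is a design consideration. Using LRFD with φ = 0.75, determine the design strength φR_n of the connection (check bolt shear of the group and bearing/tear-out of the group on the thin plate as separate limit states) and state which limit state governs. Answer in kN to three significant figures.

Bolt shear: A_b = π·27²/4 = 572.6 mm²; R_n = 469 × 572.6 × 3 × 1 / 1000 = 805.6 kN → 0.75 × 805.6 = 604 kN.
Bearing (1.2 l_c t F_u ≤ 2.4 d t F_u): upper limit = 2.4·27·5·400 / 1000 = 129.6 kN.
  Edge l_c = 50 − 30/2 = 35 → r_n = 84 kN; interior l_c = 110 − 30 = 80 → r_n = 129.6 kN.
  R_n,bearing = 1·84 + 2·129.6 = 343.2 kN → 0.75 × 343.2 = 257 kN.
Bearing governs: 257 kN.

257 kN (bearing governs)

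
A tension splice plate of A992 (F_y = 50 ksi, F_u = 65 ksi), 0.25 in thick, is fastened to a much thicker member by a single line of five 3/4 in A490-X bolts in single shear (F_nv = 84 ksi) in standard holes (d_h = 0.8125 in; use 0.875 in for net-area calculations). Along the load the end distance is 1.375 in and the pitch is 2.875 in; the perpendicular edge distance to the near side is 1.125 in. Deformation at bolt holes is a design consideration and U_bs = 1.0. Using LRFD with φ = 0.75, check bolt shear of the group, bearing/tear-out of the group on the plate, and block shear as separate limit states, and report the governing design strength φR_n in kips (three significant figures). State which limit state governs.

Bolt shear: A_b = π·0.75²/4 = 0.4418 in²; R_n = 84 × 0.4418 × 5 × 1 = 185.6 kips → 0.75 × 185.6 = 139 kips.
Bearing: edge l_c = 0.9688, r_n = 18.89 kips; interior l_c = 2.062, r_n = 29.25 kips; R_n = 18.89 + 4·29.25 = 135.9 kips → 102 kips.
Block shear: A_gv = 3.219, A_nv = 2.234, A_nt = 0.1719 in²; R_n = min(0.6F_uA_nv, 0.6F_yA_gv) + U_bs·F_u·A_nt = 98.31 kips → 73.7 kips.
Block shear governs: 73.7 kips.

73.7 kips (block shear governs)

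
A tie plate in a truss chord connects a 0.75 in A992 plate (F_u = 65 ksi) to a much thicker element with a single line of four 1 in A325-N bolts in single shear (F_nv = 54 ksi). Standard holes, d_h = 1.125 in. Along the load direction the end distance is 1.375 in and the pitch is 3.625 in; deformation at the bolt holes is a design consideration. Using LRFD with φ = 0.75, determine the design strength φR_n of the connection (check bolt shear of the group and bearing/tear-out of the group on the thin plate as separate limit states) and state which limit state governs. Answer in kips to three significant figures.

127 kips (bolt shear governs)

Bolt shear: A_b = π·1²/4 = 0.7854 in²; R_n = 54 × 0.7854 × 4 × 1 = 169.6 kips → 0.75 × 169.6 = 127 kips.
Bearing (1.2 l_c t F_u ≤ 2.4 d t F_u): upper limit = 2.4·1·0.75·65 = 117 kips.
  Edge l_c = 1.375 − 1.125/2 = 0.8125 → r_n = 47.53 kips; interior l_c = 3.625 − 1.125 = 2.5 → r_n = 117 kips.
  R_n,bearing = 1·47.53 + 3·117 = 398.5 kips → 0.75 × 398.5 = 299 kips.
Bolt shear governs: 127 kips.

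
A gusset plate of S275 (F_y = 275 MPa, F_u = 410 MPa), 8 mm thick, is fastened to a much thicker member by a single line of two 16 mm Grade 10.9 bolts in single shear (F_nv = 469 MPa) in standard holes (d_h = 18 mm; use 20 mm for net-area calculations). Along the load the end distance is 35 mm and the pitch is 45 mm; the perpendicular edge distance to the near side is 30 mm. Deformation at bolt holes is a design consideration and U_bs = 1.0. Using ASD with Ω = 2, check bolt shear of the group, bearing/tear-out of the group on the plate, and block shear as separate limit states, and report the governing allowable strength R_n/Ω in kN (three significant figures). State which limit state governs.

82 kN (block shear governs)

Bolt shear: A_b = π·16²/4 = 201.1 mm²; R_n = 469 × 201.1 × 2 × 1 / 1000 = 188.6 kN → 188.6 / 2 = 94.3 kN.
Bearing: edge l_c = 26, r_n = 102.3 kN; interior l_c = 27, r_n = 106.3 kN; R_n = 102.3 + 1·106.3 = 208.6 kN → 104 kN.
Block shear: A_gv = 640, A_nv = 400, A_nt = 160 mm²; R_n = min(0.6F_uA_nv, 0.6F_yA_gv) + U_bs·F_u·A_nt = 164 kN → 82 kN.
Block shear governs: 82 kN.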